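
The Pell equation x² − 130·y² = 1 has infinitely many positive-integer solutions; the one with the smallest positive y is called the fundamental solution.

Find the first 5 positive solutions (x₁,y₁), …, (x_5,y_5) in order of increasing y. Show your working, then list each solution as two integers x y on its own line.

[11; 2,2,22] for √130; ℓ=3 ⇒ convergent index 5
i=0: a=11 ⇒ p=11, q=1
…
i=2: a=2 ⇒ p=57, q=5
…
i=4: a=2 ⇒ p=2611, q=229
i=5: a=2 ⇒ p=6499, q=570
fundamental: x₁=6499, y₁=570  (since 42237001 − 130·324900 = 1)
n=2: (6499,570)∘(6499,570) = (6499·6499+130·570·570, 6499·570+570·6499) = (84474001,7408860)
n=3: (84474001,7408860)∘(6499,570) = (6499·84474001+130·570·7408860, 6499·7408860+570·84474001) = (1097993058499,96300361710)
n=4: (1097993058499,96300361710)∘(6499,570) = (6499·1097993058499+130·570·96300361710, 6499·96300361710+570·1097993058499) = (14271713689896001,1251712094097720)
n=5: (14271713689896001,1251712094097720)∘(6499,570) = (6499·14271713689896001+130·570·1251712094097720, 6499·1251712094097720+570·14271713689896001) = (185503733443275162499,16269753702781802850)

6499 570
84474001 7408860
1097993058499 96300361710
14271713689896001 1251712094097720
185503733443275162499 16269753702781802850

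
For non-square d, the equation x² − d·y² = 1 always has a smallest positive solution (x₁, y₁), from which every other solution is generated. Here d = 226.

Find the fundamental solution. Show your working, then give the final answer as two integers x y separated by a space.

451 30

[15; 30] for √226; ℓ=1 ⇒ convergent index 1
a_0=15:  p_0=15·1+0=15,  q_0=15·0+1=1
a_1=30:  p_1=30·15+1=451,  q_1=30·1+0=30
fundamental: x₁=451, y₁=30  (since 203401 − 226·900 = 1)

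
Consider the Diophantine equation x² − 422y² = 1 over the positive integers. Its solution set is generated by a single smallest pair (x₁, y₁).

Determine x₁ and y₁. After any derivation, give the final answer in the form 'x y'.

7022501 341850

√422 → a₀=20, period (1,1,5,2,1,…,1,1,40); ℓ=14 even so k=13
k=0  a_k=20  p_k/q_k = 20/1
k=1  a_k=1  p_k/q_k = 21/1
k=2  a_k=1  p_k/q_k = 41/2
k=3  a_k=5  p_k/q_k = 226/11
k=4  a_k=2  p_k/q_k = 493/24
k=5  a_k=1  p_k/q_k = 719/35
k=6  a_k=3  p_k/q_k = 2650/129
…
k=8  a_k=3  p_k/q_k = 163807/7974
k=9  a_k=1  p_k/q_k = 217526/10589
k=10  a_k=2  p_k/q_k = 598859/29152
k=11  a_k=5  p_k/q_k = 3211821/156349
k=12  a_k=1  p_k/q_k = 3810680/185501
k=13  a_k=1  p_k/q_k = 7022501/341850
fundamental: x₁=7022501, y₁=341850  (since 49315520295001 − 422·116861422500 = 1)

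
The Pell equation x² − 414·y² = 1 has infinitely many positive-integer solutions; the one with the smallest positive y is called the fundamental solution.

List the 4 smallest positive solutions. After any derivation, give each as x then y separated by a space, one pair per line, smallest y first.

√414 → a₀=20, period (2,1,7,2,7,1,2,40); ℓ=8 even so k=7
k=0  a_k=20  p_k/q_k = 20/1
…
k=3  a_k=7  p_k/q_k = 468/23
k=4  a_k=2  p_k/q_k = 997/49
k=5  a_k=7  p_k/q_k = 7447/366
k=6  a_k=1  p_k/q_k = 8444/415
k=7  a_k=2  p_k/q_k = 24335/1196
(x₁, y₁) = (24335, 1196);  24335² − 414·1196² = 1 ✓
k=2:  x_2 = 24335·24335+414·1196·1196 = 1184384449,  y_2 = 24335·1196+1196·24335 = 58209320
k=3:  x_3 = 24335·1184384449+414·1196·58209320 = 57643991108495,  y_3 = 24335·58209320+1196·1184384449 = 2833047603204
k=4:  x_4 = 24335·57643991108495+414·1196·2833047603204 = 2805533046066067201,  y_4 = 24335·2833047603204+1196·57643991108495 = 137884426789729360

24335 1196
1184384449 58209320
57643991108495 2833047603204
2805533046066067201 137884426789729360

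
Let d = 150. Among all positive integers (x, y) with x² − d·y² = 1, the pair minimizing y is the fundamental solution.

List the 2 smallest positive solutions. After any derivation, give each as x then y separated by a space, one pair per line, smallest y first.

√150 → a₀=12, period (4,24); ℓ=2 even so k=1
step 0: (12, 1)  from 12·(1,0) + (0,1)
step 1: (49, 4)  from 4·(12,1) + (1,0)
fundamental: x₁=49, y₁=4  (since 2401 − 150·16 = 1)
(49+4√150)^2 = 4801 + 392√150

49 4
4801 392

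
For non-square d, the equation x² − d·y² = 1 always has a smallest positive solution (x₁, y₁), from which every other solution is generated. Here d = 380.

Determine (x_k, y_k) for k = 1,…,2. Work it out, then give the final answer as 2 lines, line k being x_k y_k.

39 2
3041 156

d=380: √d = [19; 2,38] (ℓ=2, even), read p_1/q_1
k=0  a_k=19  p_k/q_k = 19/1
k=1  a_k=2  p_k/q_k = 39/2
fundamental: x₁=39, y₁=2  (since 1521 − 380·4 = 1)
k=2:  x_2 = 39·39+380·2·2 = 3041,  y_2 = 39·2+2·39 = 156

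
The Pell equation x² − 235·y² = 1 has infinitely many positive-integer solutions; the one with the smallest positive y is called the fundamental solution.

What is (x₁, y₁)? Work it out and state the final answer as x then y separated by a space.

46 3

√235 = [15; 3,30, …], period ℓ=2 (even) → k=1
i=0: a=15 ⇒ p=15, q=1
i=1: a=3 ⇒ p=46, q=3
→ (46, 3).  Check: 46²=2116, 235·3²=2115, difference 1.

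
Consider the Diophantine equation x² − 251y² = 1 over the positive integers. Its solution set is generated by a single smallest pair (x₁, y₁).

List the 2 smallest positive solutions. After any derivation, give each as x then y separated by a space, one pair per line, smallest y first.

3674890 231957
27009633024199 1704832919460

√251 → a₀=15, period (1,5,2,1,2,…,5,1,30); ℓ=14 even so k=13
i=0: a=15 ⇒ p=15, q=1
i=1: a=1 ⇒ p=16, q=1
…
i=4: a=1 ⇒ p=301, q=19
i=5: a=2 ⇒ p=808, q=51
i=6: a=2 ⇒ p=1917, q=121
i=7: a=15 ⇒ p=29563, q=1866
i=8: a=2 ⇒ p=61043, q=3853
…
i=10: a=1 ⇒ p=212692, q=13425
i=11: a=2 ⇒ p=577033, q=36422
i=12: a=5 ⇒ p=3097857, q=195535
i=13: a=1 ⇒ p=3674890, q=231957
fundamental: x₁=3674890, y₁=231957  (since 13504816512100 − 251·53804049849 = 1)
(3674890+231957√251)^2 = 27009633024199 + 1704832919460√251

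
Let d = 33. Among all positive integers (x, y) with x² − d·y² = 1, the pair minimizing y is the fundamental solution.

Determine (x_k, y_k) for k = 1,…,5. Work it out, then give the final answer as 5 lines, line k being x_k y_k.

23 4
1057 184
48599 8460
2234497 388976
102738263 17884436

[5; 1,2,1,10] for √33; ℓ=4 ⇒ convergent index 3
k=0  a_k=5  p_k/q_k = 5/1
…
k=2  a_k=2  p_k/q_k = 17/3
k=3  a_k=1  p_k/q_k = 23/4
(x₁, y₁) = (23, 4);  23² − 33·4² = 1 ✓
n=2: (23,4)∘(23,4) = (23·23+33·4·4, 23·4+4·23) = (1057,184)
n=3: (1057,184)∘(23,4) = (23·1057+33·4·184, 23·184+4·1057) = (48599,8460)
n=4: (48599,8460)∘(23,4) = (23·48599+33·4·8460, 23·8460+4·48599) = (2234497,388976)
n=5: (2234497,388976)∘(23,4) = (23·2234497+33·4·388976, 23·388976+4·2234497) = (102738263,17884436)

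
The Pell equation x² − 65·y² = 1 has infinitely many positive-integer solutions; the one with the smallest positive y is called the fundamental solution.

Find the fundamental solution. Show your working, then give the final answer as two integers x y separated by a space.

d=65: √d = [8; 16] (ℓ=1, odd), read p_1/q_1
step 0: (8, 1)  from 8·(1,0) + (0,1)
step 1: (129, 16)  from 16·(8,1) + (1,0)
fundamental: x₁=129, y₁=16  (since 16641 − 65·256 = 1)

129 16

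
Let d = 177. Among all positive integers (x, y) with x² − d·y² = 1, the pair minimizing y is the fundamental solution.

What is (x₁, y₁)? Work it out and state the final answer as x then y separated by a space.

√177 = [13; 3,3,2,8,2,3,3,26, …], period ℓ=8 (even) → k=7
step 0: (13, 1)  from 13·(1,0) + (0,1)
step 1: (40, 3)  from 3·(13,1) + (1,0)
…
step 3: (306, 23)  from 2·(133,10) + (40,3)
…
step 5: (5468, 411)  from 2·(2581,194) + (306,23)
step 6: (18985, 1427)  from 3·(5468,411) + (2581,194)
step 7: (62423, 4692)  from 3·(18985,1427) + (5468,411)
(x₁, y₁) = (62423, 4692);  62423² − 177·4692² = 1 ✓

62423 4692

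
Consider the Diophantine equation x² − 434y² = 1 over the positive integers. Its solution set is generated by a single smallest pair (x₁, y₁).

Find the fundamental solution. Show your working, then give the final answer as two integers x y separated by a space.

125 6

√434 → a₀=20, period (1,4,1,40); ℓ=4 even so k=3
i=0: a=20 ⇒ p=20, q=1
…
i=2: a=4 ⇒ p=104, q=5
i=3: a=1 ⇒ p=125, q=6
→ (125, 6).  Check: 125²=15625, 434·6²=15624, difference 1.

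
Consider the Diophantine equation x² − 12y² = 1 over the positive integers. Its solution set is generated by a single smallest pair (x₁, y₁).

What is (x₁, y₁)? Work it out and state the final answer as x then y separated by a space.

7 2

√12 = [3; 2,6, …], period ℓ=2 (even) → k=1
k=0  a_k=3  p_k/q_k = 3/1
k=1  a_k=2  p_k/q_k = 7/2
fundamental: x₁=7, y₁=2  (since 49 − 12·4 = 1)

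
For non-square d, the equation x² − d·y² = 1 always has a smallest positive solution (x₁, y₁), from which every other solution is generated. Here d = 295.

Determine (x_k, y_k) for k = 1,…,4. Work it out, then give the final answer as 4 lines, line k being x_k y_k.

2024999 117900
8201241900001 477494764200
33215013292518224999 1933852840020353700
134520737404664024967600001 7832100134376274949528400

[17; 5,1,2,3,2,6,2,3,2,1,5,34] for √295; ℓ=12 ⇒ convergent index 11
step 0: (17, 1)  from 17·(1,0) + (0,1)
…
step 3: (292, 17)  from 2·(103,6) + (86,5)
step 4: (979, 57)  from 3·(292,17) + (103,6)
step 5: (2250, 131)  from 2·(979,57) + (292,17)
…
step 10: (355517, 20699)  from 1·(247414,14405) + (108103,6294)
step 11: (2024999, 117900)  from 5·(355517,20699) + (247414,14405)
fundamental: x₁=2024999, y₁=117900  (since 4100620950001 − 295·13900410000 = 1)
n=2: (2024999,117900)∘(2024999,117900) = (2024999·2024999+295·117900·117900, 2024999·117900+117900·2024999) = (8201241900001,477494764200)
n=3: (8201241900001,477494764200)∘(2024999,117900) = (2024999·8201241900001+295·117900·477494764200, 2024999·477494764200+117900·8201241900001) = (33215013292518224999,1933852840020353700)
n=4: (33215013292518224999,1933852840020353700)∘(2024999,117900) = (2024999·33215013292518224999+295·117900·1933852840020353700, 2024999·1933852840020353700+117900·33215013292518224999) = (134520737404664024967600001,7832100134376274949528400)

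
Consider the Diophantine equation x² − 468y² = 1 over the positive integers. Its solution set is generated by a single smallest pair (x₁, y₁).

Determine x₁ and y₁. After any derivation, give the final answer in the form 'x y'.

649 30

√468 = [21; 1,1,1,2,1,1,1,42, …], period ℓ=8 (even) → k=7
step 0: (21, 1)  from 21·(1,0) + (0,1)
…
step 2: (43, 2)  from 1·(22,1) + (21,1)
step 3: (65, 3)  from 1·(43,2) + (22,1)
step 4: (173, 8)  from 2·(65,3) + (43,2)
…
step 6: (411, 19)  from 1·(238,11) + (173,8)
step 7: (649, 30)  from 1·(411,19) + (238,11)
(x₁, y₁) = (649, 30);  649² − 468·30² = 1 ✓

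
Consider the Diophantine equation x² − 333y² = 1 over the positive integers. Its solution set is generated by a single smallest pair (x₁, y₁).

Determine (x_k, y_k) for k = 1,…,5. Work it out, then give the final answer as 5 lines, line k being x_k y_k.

73 4
10657 584
1555849 85260
227143297 12447376
33161365513 1817231636

[18; 4,36] for √333; ℓ=2 ⇒ convergent index 1
a_0=18:  p_0=18·1+0=18,  q_0=18·0+1=1
a_1=4:  p_1=4·18+1=73,  q_1=4·1+0=4
fundamental: x₁=73, y₁=4  (since 5329 − 333·16 = 1)
k=2:  x_2 = 73·73+333·4·4 = 10657,  y_2 = 73·4+4·73 = 584
k=3:  x_3 = 73·10657+333·4·584 = 1555849,  y_3 = 73·584+4·10657 = 85260
k=4:  x_4 = 73·1555849+333·4·85260 = 227143297,  y_4 = 73·85260+4·1555849 = 12447376
k=5:  x_5 = 73·227143297+333·4·12447376 = 33161365513,  y_5 = 73·12447376+4·227143297 = 1817231636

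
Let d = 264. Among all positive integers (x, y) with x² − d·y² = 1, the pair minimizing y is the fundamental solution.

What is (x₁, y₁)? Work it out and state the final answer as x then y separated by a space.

65 4

[16; 4,32] for √264; ℓ=2 ⇒ convergent index 1
a_0=16:  p_0=16·1+0=16,  q_0=16·0+1=1
a_1=4:  p_1=4·16+1=65,  q_1=4·1+0=4
fundamental: x₁=65, y₁=4  (since 4225 − 264·16 = 1)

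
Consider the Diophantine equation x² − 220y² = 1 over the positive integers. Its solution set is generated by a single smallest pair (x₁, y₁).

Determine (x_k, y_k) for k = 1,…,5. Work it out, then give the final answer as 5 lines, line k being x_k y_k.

[14; 1,4,1,28] for √220; ℓ=4 ⇒ convergent index 3
a_0=14:  p_0=14·1+0=14,  q_0=14·0+1=1
…
a_2=4:  p_2=4·15+14=74,  q_2=4·1+1=5
a_3=1:  p_3=1·74+15=89,  q_3=1·5+1=6
(x₁, y₁) = (89, 6);  89² − 220·6² = 1 ✓
k=2:  x_2 = 89·89+220·6·6 = 15841,  y_2 = 89·6+6·89 = 1068
k=3:  x_3 = 89·15841+220·6·1068 = 2819609,  y_3 = 89·1068+6·15841 = 190098
k=4:  x_4 = 89·2819609+220·6·190098 = 501874561,  y_4 = 89·190098+6·2819609 = 33836376
k=5:  x_5 = 89·501874561+220·6·33836376 = 89330852249,  y_5 = 89·33836376+6·501874561 = 6022684830

89 6
15841 1068
2819609 190098
501874561 33836376
89330852249 6022684830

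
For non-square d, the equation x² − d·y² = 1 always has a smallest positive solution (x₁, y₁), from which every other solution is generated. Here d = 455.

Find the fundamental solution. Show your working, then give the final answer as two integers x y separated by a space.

√455 → a₀=21, period (3,42); ℓ=2 even so k=1
k=0  a_k=21  p_k/q_k = 21/1
k=1  a_k=3  p_k/q_k = 64/3
(x₁, y₁) = (64, 3);  64² − 455·3² = 1 ✓

64 3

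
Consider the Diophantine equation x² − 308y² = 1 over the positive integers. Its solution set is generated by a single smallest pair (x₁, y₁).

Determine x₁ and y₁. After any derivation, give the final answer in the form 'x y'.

d=308: √d = [17; 1,1,4,1,1,34] (ℓ=6, even), read p_5/q_5
a_0=17:  p_0=17·1+0=17,  q_0=17·0+1=1
a_1=1:  p_1=1·17+1=18,  q_1=1·1+0=1
…
a_4=1:  p_4=1·158+35=193,  q_4=1·9+2=11
a_5=1:  p_5=1·193+158=351,  q_5=1·11+9=20
(x₁, y₁) = (351, 20);  351² − 308·20² = 1 ✓

351 20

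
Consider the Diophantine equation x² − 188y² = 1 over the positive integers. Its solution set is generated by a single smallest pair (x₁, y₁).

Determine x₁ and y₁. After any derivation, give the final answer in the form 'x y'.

4607 336

d=188: √d = [13; 1,2,2,6,2,2,1,26] (ℓ=8, even), read p_7/q_7
a_0=13:  p_0=13·1+0=13,  q_0=13·0+1=1
…
a_2=2:  p_2=2·14+13=41,  q_2=2·1+1=3
…
a_5=2:  p_5=2·617+96=1330,  q_5=2·45+7=97
a_6=2:  p_6=2·1330+617=3277,  q_6=2·97+45=239
a_7=1:  p_7=1·3277+1330=4607,  q_7=1·239+97=336
(x₁, y₁) = (4607, 336);  4607² − 188·336² = 1 ✓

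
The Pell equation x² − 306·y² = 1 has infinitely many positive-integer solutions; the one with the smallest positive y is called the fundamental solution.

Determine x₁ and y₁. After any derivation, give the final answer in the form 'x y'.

35 2

d=306: √d = [17; 2,34] (ℓ=2, even), read p_1/q_1
k=0  a_k=17  p_k/q_k = 17/1
k=1  a_k=2  p_k/q_k = 35/2
→ (35, 2).  Check: 35²=1225, 306·2²=1224, difference 1.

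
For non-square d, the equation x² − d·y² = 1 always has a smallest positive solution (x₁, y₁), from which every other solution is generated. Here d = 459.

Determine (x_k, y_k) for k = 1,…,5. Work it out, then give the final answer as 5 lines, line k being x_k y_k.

[21; 2,2,1,4,21,4,1,2,2,42] for √459; ℓ=10 ⇒ convergent index 9
a_0=21:  p_0=21·1+0=21,  q_0=21·0+1=1
a_1=2:  p_1=2·21+1=43,  q_1=2·1+0=2
a_2=2:  p_2=2·43+21=107,  q_2=2·2+1=5
a_3=1:  p_3=1·107+43=150,  q_3=1·5+2=7
a_4=4:  p_4=4·150+107=707,  q_4=4·7+5=33
a_5=21:  p_5=21·707+150=14997,  q_5=21·33+7=700
…
a_7=1:  p_7=1·60695+14997=75692,  q_7=1·2833+700=3533
a_8=2:  p_8=2·75692+60695=212079,  q_8=2·3533+2833=9899
a_9=2:  p_9=2·212079+75692=499850,  q_9=2·9899+3533=23331
fundamental: x₁=499850, y₁=23331  (since 249850022500 − 459·544335561 = 1)
k=2:  x_2 = 499850·499850+459·23331·23331 = 499700044999,  y_2 = 499850·23331+23331·499850 = 23324000700
k=3:  x_3 = 499850·499700044999+459·23331·23324000700 = 499550134985000450,  y_3 = 499850·23324000700+23331·499700044999 = 23317003499766669
k=4:  x_4 = 499850·499550134985000450+459·23331·23317003499766669 = 499400269944005249820001,  y_4 = 499850·23317003499766669+23331·499550134985000450 = 23310008398693414998600
k=5:  x_5 = 499850·499400269944005249820001+459·23331·23310008398693414998600 = 499250449862522498110069999250,  y_5 = 499850·23310008398693414998600+23331·499400269944005249820001 = 23303015396150489970600653331

499850 23331
499700044999 23324000700
499550134985000450 23317003499766669
499400269944005249820001 23310008398693414998600
499250449862522498110069999250 23303015396150489970600653331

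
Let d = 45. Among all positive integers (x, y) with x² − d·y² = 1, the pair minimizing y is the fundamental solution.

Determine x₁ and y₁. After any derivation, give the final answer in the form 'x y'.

[6; 1,2,2,2,1,12] for √45; ℓ=6 ⇒ convergent index 5
k=0  a_k=6  p_k/q_k = 6/1
…
k=2  a_k=2  p_k/q_k = 20/3
…
k=4  a_k=2  p_k/q_k = 114/17
k=5  a_k=1  p_k/q_k = 161/24
(x₁, y₁) = (161, 24);  161² − 45·24² = 1 ✓

161 24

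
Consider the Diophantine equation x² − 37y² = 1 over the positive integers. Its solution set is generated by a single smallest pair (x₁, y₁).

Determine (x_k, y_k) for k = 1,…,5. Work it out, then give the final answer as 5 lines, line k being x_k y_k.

d=37: √d = [6; 12] (ℓ=1, odd), read p_1/q_1
k=0  a_k=6  p_k/q_k = 6/1
k=1  a_k=12  p_k/q_k = 73/12
fundamental: x₁=73, y₁=12  (since 5329 − 37·144 = 1)
(x_2, y_2) = (73·73 + 37·12·12, 73·12 + 12·73) = (10657, 1752)
(x_3, y_3) = (73·10657 + 37·12·1752, 73·1752 + 12·10657) = (1555849, 255780)
(x_4, y_4) = (73·1555849 + 37·12·255780, 73·255780 + 12·1555849) = (227143297, 37342128)
(x_5, y_5) = (73·227143297 + 37·12·37342128, 73·37342128 + 12·227143297) = (33161365513, 5451694908)

73 12
10657 1752
1555849 255780
227143297 37342128
33161365513 5451694908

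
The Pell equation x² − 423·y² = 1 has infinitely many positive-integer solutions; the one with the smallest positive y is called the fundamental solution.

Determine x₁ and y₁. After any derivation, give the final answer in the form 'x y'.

4607 224

d=423: √d = [20; 1,1,3,4,3,1,1,40] (ℓ=8, even), read p_7/q_7
k=0  a_k=20  p_k/q_k = 20/1
k=1  a_k=1  p_k/q_k = 21/1
k=2  a_k=1  p_k/q_k = 41/2
k=3  a_k=3  p_k/q_k = 144/7
k=4  a_k=4  p_k/q_k = 617/30
k=5  a_k=3  p_k/q_k = 1995/97
k=6  a_k=1  p_k/q_k = 2612/127
k=7  a_k=1  p_k/q_k = 4607/224
(x₁, y₁) = (4607, 224);  4607² − 423·224² = 1 ✓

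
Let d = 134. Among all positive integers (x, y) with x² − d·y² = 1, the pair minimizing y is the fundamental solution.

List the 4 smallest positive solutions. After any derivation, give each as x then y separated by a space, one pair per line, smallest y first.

d=134: √d = [11; 1,1,2,1,3,…,1,1,22] (ℓ=14, even), read p_13/q_13
k=0  a_k=11  p_k/q_k = 11/1
k=1  a_k=1  p_k/q_k = 12/1
…
k=5  a_k=3  p_k/q_k = 301/26
…
k=7  a_k=10  p_k/q_k = 4121/356
k=8  a_k=1  p_k/q_k = 4503/389
…
k=10  a_k=1  p_k/q_k = 22133/1912
…
k=12  a_k=1  p_k/q_k = 84029/7259
k=13  a_k=1  p_k/q_k = 145925/12606
fundamental: x₁=145925, y₁=12606  (since 21294105625 − 134·158911236 = 1)
(145925+12606√134)^2 = 42588211249 + 3679061100√134
(145925+12606√134)^3 = 12429369452874725 + 1073733982022394√134
(145925+12606√134)^4 = 3627511474778900280001 + 313369262649556627800√134

145925 12606
42588211249 3679061100
12429369452874725 1073733982022394
3627511474778900280001 313369262649556627800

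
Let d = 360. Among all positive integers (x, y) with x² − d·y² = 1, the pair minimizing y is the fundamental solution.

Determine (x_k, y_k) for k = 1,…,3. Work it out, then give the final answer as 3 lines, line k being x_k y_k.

19 1
721 38
27379 1443

√360 → a₀=18, period (1,36); ℓ=2 even so k=1
step 0: (18, 1)  from 18·(1,0) + (0,1)
step 1: (19, 1)  from 1·(18,1) + (1,0)
→ (19, 1).  Check: 19²=361, 360·1²=360, difference 1.
n=2: (19,1)∘(19,1) = (19·19+360·1·1, 19·1+1·19) = (721,38)
n=3: (721,38)∘(19,1) = (19·721+360·1·38, 19·38+1·721) = (27379,1443)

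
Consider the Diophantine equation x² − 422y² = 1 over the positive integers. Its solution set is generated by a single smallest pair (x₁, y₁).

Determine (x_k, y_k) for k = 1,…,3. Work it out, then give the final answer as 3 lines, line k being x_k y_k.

7022501 341850
98631040590001 4801283933700
1385273162348638202501 67434042451384025550

d=422: √d = [20; 1,1,5,2,1,…,1,1,40] (ℓ=14, even), read p_13/q_13
a_0=20:  p_0=20·1+0=20,  q_0=20·0+1=1
a_1=1:  p_1=1·20+1=21,  q_1=1·1+0=1
a_2=1:  p_2=1·21+20=41,  q_2=1·1+1=2
…
a_4=2:  p_4=2·226+41=493,  q_4=2·11+2=24
…
a_7=20:  p_7=20·2650+719=53719,  q_7=20·129+35=2615
…
a_10=2:  p_10=2·217526+163807=598859,  q_10=2·10589+7974=29152
a_11=5:  p_11=5·598859+217526=3211821,  q_11=5·29152+10589=156349
a_12=1:  p_12=1·3211821+598859=3810680,  q_12=1·156349+29152=185501
a_13=1:  p_13=1·3810680+3211821=7022501,  q_13=1·185501+156349=341850
(x₁, y₁) = (7022501, 341850);  7022501² − 422·341850² = 1 ✓
(x_2, y_2) = (7022501·7022501 + 422·341850·341850, 7022501·341850 + 341850·7022501) = (98631040590001, 4801283933700)
(x_3, y_3) = (7022501·98631040590001 + 422·341850·4801283933700, 7022501·4801283933700 + 341850·98631040590001) = (1385273162348638202501, 67434042451384025550)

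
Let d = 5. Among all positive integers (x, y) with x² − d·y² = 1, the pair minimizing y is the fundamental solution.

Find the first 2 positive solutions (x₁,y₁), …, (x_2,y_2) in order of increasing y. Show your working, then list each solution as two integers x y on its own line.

9 4
161 72

√5 → a₀=2, period (4); ℓ=1 odd so k=1
i=0: a=2 ⇒ p=2, q=1
i=1: a=4 ⇒ p=9, q=4
→ (9, 4).  Check: 9²=81, 5·4²=80, difference 1.
(9+4√5)^2 = 161 + 72√5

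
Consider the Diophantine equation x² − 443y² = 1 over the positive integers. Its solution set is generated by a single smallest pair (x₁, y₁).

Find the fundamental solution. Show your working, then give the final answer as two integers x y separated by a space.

442 21

d=443: √d = [21; 21,42] (ℓ=2, even), read p_1/q_1
i=0: a=21 ⇒ p=21, q=1
i=1: a=21 ⇒ p=442, q=21
(x₁, y₁) = (442, 21);  442² − 443·21² = 1 ✓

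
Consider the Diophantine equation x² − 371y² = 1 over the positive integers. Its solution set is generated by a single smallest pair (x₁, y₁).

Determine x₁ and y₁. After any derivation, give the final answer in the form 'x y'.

1695 88

[19; 3,1,4,1,3,38] for √371; ℓ=6 ⇒ convergent index 5
step 0: (19, 1)  from 19·(1,0) + (0,1)
step 1: (58, 3)  from 3·(19,1) + (1,0)
…
step 3: (366, 19)  from 4·(77,4) + (58,3)
step 4: (443, 23)  from 1·(366,19) + (77,4)
step 5: (1695, 88)  from 3·(443,23) + (366,19)
→ (1695, 88).  Check: 1695²=2873025, 371·88²=2873024, difference 1.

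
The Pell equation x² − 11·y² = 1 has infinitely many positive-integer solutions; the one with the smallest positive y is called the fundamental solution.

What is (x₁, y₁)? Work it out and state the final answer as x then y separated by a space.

√11 → a₀=3, period (3,6); ℓ=2 even so k=1
step 0: (3, 1)  from 3·(1,0) + (0,1)
step 1: (10, 3)  from 3·(3,1) + (1,0)
(x₁, y₁) = (10, 3);  10² − 11·3² = 1 ✓

10 3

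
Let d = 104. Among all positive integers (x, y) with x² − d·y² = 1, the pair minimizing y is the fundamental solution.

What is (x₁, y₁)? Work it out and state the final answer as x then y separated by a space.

51 5

√104 → a₀=10, period (5,20); ℓ=2 even so k=1
i=0: a=10 ⇒ p=10, q=1
i=1: a=5 ⇒ p=51, q=5
fundamental: x₁=51, y₁=5  (since 2601 − 104·25 = 1)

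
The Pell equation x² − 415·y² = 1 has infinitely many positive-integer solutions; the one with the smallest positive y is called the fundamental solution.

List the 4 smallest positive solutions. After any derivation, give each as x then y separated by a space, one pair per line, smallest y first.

18412804 903849
678062702284831 33284788965192
24970071273761872339444 1225732590794885332887
919538056459614718055705397121 45138347901436822389057205104

d=415: √d = [20; 2,1,2,4,6,…,1,2,40] (ℓ=16, even), read p_15/q_15
k=0  a_k=20  p_k/q_k = 20/1
…
k=3  a_k=2  p_k/q_k = 163/8
…
k=5  a_k=6  p_k/q_k = 4441/218
…
k=7  a_k=1  p_k/q_k = 9595/471
…
k=9  a_k=1  p_k/q_k = 43534/2137
k=10  a_k=1  p_k/q_k = 77473/3803
k=11  a_k=6  p_k/q_k = 508372/24955
k=12  a_k=4  p_k/q_k = 2110961/103623
k=13  a_k=2  p_k/q_k = 4730294/232201
k=14  a_k=1  p_k/q_k = 6841255/335824
k=15  a_k=2  p_k/q_k = 18412804/903849
→ (18412804, 903849).  Check: 18412804²=339031351142416, 415·903849²=339031351142415, difference 1.
(18412804+903849√415)^2 = 678062702284831 + 33284788965192√415
(18412804+903849√415)^3 = 24970071273761872339444 + 1225732590794885332887√415
(18412804+903849√415)^4 = 919538056459614718055705397121 + 45138347901436822389057205104√415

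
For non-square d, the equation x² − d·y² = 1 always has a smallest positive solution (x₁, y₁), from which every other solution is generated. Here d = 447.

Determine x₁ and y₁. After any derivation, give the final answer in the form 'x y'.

148 7

√447 = [21; 7,42, …], period ℓ=2 (even) → k=1
step 0: (21, 1)  from 21·(1,0) + (0,1)
step 1: (148, 7)  from 7·(21,1) + (1,0)
fundamental: x₁=148, y₁=7  (since 21904 − 447·49 = 1)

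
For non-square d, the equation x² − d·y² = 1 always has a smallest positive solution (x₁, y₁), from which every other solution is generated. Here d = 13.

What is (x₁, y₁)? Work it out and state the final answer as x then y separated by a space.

√13 → a₀=3, period (1,1,1,1,6); ℓ=5 odd so k=9
k=0  a_k=3  p_k/q_k = 3/1
k=1  a_k=1  p_k/q_k = 4/1
k=2  a_k=1  p_k/q_k = 7/2
k=3  a_k=1  p_k/q_k = 11/3
k=4  a_k=1  p_k/q_k = 18/5
k=5  a_k=6  p_k/q_k = 119/33
…
k=7  a_k=1  p_k/q_k = 256/71
k=8  a_k=1  p_k/q_k = 393/109
k=9  a_k=1  p_k/q_k = 649/180
→ (649, 180).  Check: 649²=421201, 13·180²=421200, difference 1.

649 180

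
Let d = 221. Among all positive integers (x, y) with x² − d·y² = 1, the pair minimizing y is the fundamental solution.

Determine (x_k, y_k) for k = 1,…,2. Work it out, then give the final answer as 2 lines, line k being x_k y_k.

√221 = [14; 1,6,2,6,1,28, …], period ℓ=6 (even) → k=5
i=0: a=14 ⇒ p=14, q=1
…
i=4: a=6 ⇒ p=1442, q=97
i=5: a=1 ⇒ p=1665, q=112
→ (1665, 112).  Check: 1665²=2772225, 221·112²=2772224, difference 1.
(1665+112√221)^2 = 5544449 + 372960√221

1665 112
5544449 372960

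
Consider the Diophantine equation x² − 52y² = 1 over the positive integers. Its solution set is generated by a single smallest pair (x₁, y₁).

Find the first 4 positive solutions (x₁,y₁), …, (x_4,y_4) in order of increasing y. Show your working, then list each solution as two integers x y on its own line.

√52 = [7; 4,1,2,1,4,14, …], period ℓ=6 (even) → k=5
k=0  a_k=7  p_k/q_k = 7/1
k=1  a_k=4  p_k/q_k = 29/4
…
k=4  a_k=1  p_k/q_k = 137/19
k=5  a_k=4  p_k/q_k = 649/90
fundamental: x₁=649, y₁=90  (since 421201 − 52·8100 = 1)
(x_2, y_2) = (649·649 + 52·90·90, 649·90 + 90·649) = (842401, 116820)
(x_3, y_3) = (649·842401 + 52·90·116820, 649·116820 + 90·842401) = (1093435849, 151632270)
(x_4, y_4) = (649·1093435849 + 52·90·151632270, 649·151632270 + 90·1093435849) = (1419278889601, 196818569640)

649 90
842401 116820
1093435849 151632270
1419278889601 196818569640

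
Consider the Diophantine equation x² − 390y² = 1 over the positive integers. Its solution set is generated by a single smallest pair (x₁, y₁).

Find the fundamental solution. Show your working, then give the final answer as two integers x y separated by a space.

79 4

d=390: √d = [19; 1,2,1,38] (ℓ=4, even), read p_3/q_3
k=0  a_k=19  p_k/q_k = 19/1
k=1  a_k=1  p_k/q_k = 20/1
k=2  a_k=2  p_k/q_k = 59/3
k=3  a_k=1  p_k/q_k = 79/4
(x₁, y₁) = (79, 4);  79² − 390·4² = 1 ✓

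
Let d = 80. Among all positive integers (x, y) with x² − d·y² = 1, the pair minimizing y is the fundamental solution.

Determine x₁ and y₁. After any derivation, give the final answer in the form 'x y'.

d=80: √d = [8; 1,16] (ℓ=2, even), read p_1/q_1
a_0=8:  p_0=8·1+0=8,  q_0=8·0+1=1
a_1=1:  p_1=1·8+1=9,  q_1=1·1+0=1
fundamental: x₁=9, y₁=1  (since 81 − 80·1 = 1)

9 1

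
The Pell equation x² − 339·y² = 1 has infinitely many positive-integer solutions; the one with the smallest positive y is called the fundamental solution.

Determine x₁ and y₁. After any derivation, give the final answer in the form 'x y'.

97970 5321

√339 = [18; 2,2,2,1,17,1,2,2,2,36, …], period ℓ=10 (even) → k=9
i=0: a=18 ⇒ p=18, q=1
i=1: a=2 ⇒ p=37, q=2
i=2: a=2 ⇒ p=92, q=5
…
i=5: a=17 ⇒ p=5542, q=301
…
i=7: a=2 ⇒ p=17252, q=937
i=8: a=2 ⇒ p=40359, q=2192
i=9: a=2 ⇒ p=97970, q=5321
fundamental: x₁=97970, y₁=5321  (since 9598120900 − 339·28313041 = 1)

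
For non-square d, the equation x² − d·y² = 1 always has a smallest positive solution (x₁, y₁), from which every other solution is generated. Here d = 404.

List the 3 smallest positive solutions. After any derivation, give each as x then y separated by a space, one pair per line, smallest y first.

201 10
80801 4020
32481801 1616030

√404 → a₀=20, period (10,40); ℓ=2 even so k=1
step 0: (20, 1)  from 20·(1,0) + (0,1)
step 1: (201, 10)  from 10·(20,1) + (1,0)
→ (201, 10).  Check: 201²=40401, 404·10²=40400, difference 1.
k=2:  x_2 = 201·201+404·10·10 = 80801,  y_2 = 201·10+10·201 = 4020
k=3:  x_3 = 201·80801+404·10·4020 = 32481801,  y_3 = 201·4020+10·80801 = 1616030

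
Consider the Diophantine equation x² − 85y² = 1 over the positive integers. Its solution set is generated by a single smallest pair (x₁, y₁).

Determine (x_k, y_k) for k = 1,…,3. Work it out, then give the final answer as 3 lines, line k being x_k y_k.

285769 30996
163327842721 17715391848
93348068572789129 10125019625991228

√85 → a₀=9, period (4,1,1,4,18); ℓ=5 odd so k=9
a_0=9:  p_0=9·1+0=9,  q_0=9·0+1=1
a_1=4:  p_1=4·9+1=37,  q_1=4·1+0=4
a_2=1:  p_2=1·37+9=46,  q_2=1·4+1=5
a_3=1:  p_3=1·46+37=83,  q_3=1·5+4=9
a_4=4:  p_4=4·83+46=378,  q_4=4·9+5=41
a_5=18:  p_5=18·378+83=6887,  q_5=18·41+9=747
a_6=4:  p_6=4·6887+378=27926,  q_6=4·747+41=3029
a_7=1:  p_7=1·27926+6887=34813,  q_7=1·3029+747=3776
a_8=1:  p_8=1·34813+27926=62739,  q_8=1·3776+3029=6805
a_9=4:  p_9=4·62739+34813=285769,  q_9=4·6805+3776=30996
fundamental: x₁=285769, y₁=30996  (since 81663921361 − 85·960752016 = 1)
n=2: (285769,30996)∘(285769,30996) = (285769·285769+85·30996·30996, 285769·30996+30996·285769) = (163327842721,17715391848)
n=3: (163327842721,17715391848)∘(285769,30996) = (285769·163327842721+85·30996·17715391848, 285769·17715391848+30996·163327842721) = (93348068572789129,10125019625991228)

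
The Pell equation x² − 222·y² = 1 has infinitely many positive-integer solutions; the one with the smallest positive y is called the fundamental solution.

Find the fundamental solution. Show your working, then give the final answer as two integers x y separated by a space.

√222 → a₀=14, period (1,8,1,28); ℓ=4 even so k=3
k=0  a_k=14  p_k/q_k = 14/1
…
k=2  a_k=8  p_k/q_k = 134/9
k=3  a_k=1  p_k/q_k = 149/10
→ (149, 10).  Check: 149²=22201, 222·10²=22200, difference 1.

149 10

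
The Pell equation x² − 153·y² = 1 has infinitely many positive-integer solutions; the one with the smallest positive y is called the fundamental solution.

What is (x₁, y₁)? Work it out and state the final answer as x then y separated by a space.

2177 176

√153 = [12; 2,1,2,2,2,1,2,24, …], period ℓ=8 (even) → k=7
k=0  a_k=12  p_k/q_k = 12/1
…
k=2  a_k=1  p_k/q_k = 37/3
…
k=4  a_k=2  p_k/q_k = 235/19
k=5  a_k=2  p_k/q_k = 569/46
k=6  a_k=1  p_k/q_k = 804/65
k=7  a_k=2  p_k/q_k = 2177/176
→ (2177, 176).  Check: 2177²=4739329, 153·176²=4739328, difference 1.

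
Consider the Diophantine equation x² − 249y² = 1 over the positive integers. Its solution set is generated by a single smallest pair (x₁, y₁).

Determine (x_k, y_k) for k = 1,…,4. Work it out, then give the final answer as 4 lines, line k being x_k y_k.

d=249: √d = [15; 1,3,1,1,5,…,3,1,30] (ℓ=16, even), read p_15/q_15
k=0  a_k=15  p_k/q_k = 15/1
…
k=7  a_k=3  p_k/q_k = 3582/227
…
k=10  a_k=1  p_k/q_k = 150586/9543
k=11  a_k=5  p_k/q_k = 866765/54929
…
k=14  a_k=3  p_k/q_k = 6669699/422675
k=15  a_k=1  p_k/q_k = 8553815/542076
(x₁, y₁) = (8553815, 542076);  8553815² − 249·542076² = 1 ✓
k=2:  x_2 = 8553815·8553815+249·542076·542076 = 146335502108449,  y_2 = 8553815·542076+542076·8553815 = 9273635639880
k=3:  x_3 = 8553815·146335502108449+249·542076·9273635639880 = 2503453625935556812055,  y_3 = 8553815·9273635639880+542076·146335502108449 = 158649927281879742324
k=4:  x_4 = 8553815·2503453625935556812055+249·542076·158649927281879742324 = 42828158354663763449114371201,  y_4 = 8553815·158649927281879742324+542076·2503453625935556812055 = 2714124255465295062538692240

8553815 542076
146335502108449 9273635639880
2503453625935556812055 158649927281879742324
42828158354663763449114371201 2714124255465295062538692240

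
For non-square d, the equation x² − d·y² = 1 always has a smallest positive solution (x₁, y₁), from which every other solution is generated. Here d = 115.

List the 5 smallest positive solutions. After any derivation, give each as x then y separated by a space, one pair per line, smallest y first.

√115 → a₀=10, period (1,2,1,1,1,1,1,2,1,20); ℓ=10 even so k=9
i=0: a=10 ⇒ p=10, q=1
i=1: a=1 ⇒ p=11, q=1
i=2: a=2 ⇒ p=32, q=3
i=3: a=1 ⇒ p=43, q=4
…
i=5: a=1 ⇒ p=118, q=11
i=6: a=1 ⇒ p=193, q=18
i=7: a=1 ⇒ p=311, q=29
i=8: a=2 ⇒ p=815, q=76
i=9: a=1 ⇒ p=1126, q=105
→ (1126, 105).  Check: 1126²=1267876, 115·105²=1267875, difference 1.
n=2: (1126,105)∘(1126,105) = (1126·1126+115·105·105, 1126·105+105·1126) = (2535751,236460)
n=3: (2535751,236460)∘(1126,105) = (1126·2535751+115·105·236460, 1126·236460+105·2535751) = (5710510126,532507815)
n=4: (5710510126,532507815)∘(1126,105) = (1126·5710510126+115·105·532507815, 1126·532507815+105·5710510126) = (12860066268001,1199207362920)
n=5: (12860066268001,1199207362920)∘(1126,105) = (1126·12860066268001+115·105·1199207362920, 1126·1199207362920+105·12860066268001) = (28960863525028126,2700614448788025)

1126 105
2535751 236460
5710510126 532507815
12860066268001 1199207362920
28960863525028126 2700614448788025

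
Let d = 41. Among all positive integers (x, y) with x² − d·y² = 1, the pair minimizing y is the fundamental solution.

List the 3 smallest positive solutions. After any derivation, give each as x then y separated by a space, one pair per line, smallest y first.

d=41: √d = [6; 2,2,12] (ℓ=3, odd), read p_5/q_5
i=0: a=6 ⇒ p=6, q=1
i=1: a=2 ⇒ p=13, q=2
…
i=3: a=12 ⇒ p=397, q=62
i=4: a=2 ⇒ p=826, q=129
i=5: a=2 ⇒ p=2049, q=320
fundamental: x₁=2049, y₁=320  (since 4198401 − 41·102400 = 1)
(2049+320√41)^2 = 8396801 + 1311360√41
(2049+320√41)^3 = 34410088449 + 5373952960√41

2049 320
8396801 1311360
34410088449 5373952960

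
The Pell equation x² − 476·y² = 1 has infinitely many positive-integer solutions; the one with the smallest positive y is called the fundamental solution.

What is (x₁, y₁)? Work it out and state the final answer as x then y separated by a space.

√476 = [21; 1,4,2,10,2,4,1,42, …], period ℓ=8 (even) → k=7
i=0: a=21 ⇒ p=21, q=1
…
i=6: a=4 ⇒ p=23541, q=1079
i=7: a=1 ⇒ p=28799, q=1320
fundamental: x₁=28799, y₁=1320  (since 829382401 − 476·1742400 = 1)

28799 1320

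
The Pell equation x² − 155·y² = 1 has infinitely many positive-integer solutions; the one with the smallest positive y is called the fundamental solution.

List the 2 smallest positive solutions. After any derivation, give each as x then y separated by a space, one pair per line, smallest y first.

249 20
124001 9960

d=155: √d = [12; 2,4,2,24] (ℓ=4, even), read p_3/q_3
i=0: a=12 ⇒ p=12, q=1
i=1: a=2 ⇒ p=25, q=2
i=2: a=4 ⇒ p=112, q=9
i=3: a=2 ⇒ p=249, q=20
→ (249, 20).  Check: 249²=62001, 155·20²=62000, difference 1.
k=2:  x_2 = 249·249+155·20·20 = 124001,  y_2 = 249·20+20·249 = 9960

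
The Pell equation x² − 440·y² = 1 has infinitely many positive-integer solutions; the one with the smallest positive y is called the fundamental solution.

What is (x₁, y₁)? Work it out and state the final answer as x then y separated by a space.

21 1

√440 → a₀=20, period (1,40); ℓ=2 even so k=1
i=0: a=20 ⇒ p=20, q=1
i=1: a=1 ⇒ p=21, q=1
(x₁, y₁) = (21, 1);  21² − 440·1² = 1 ✓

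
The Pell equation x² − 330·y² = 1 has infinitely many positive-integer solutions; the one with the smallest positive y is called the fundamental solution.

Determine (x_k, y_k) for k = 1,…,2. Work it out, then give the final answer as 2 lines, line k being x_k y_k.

√330 = [18; 6,36, …], period ℓ=2 (even) → k=1
i=0: a=18 ⇒ p=18, q=1
i=1: a=6 ⇒ p=109, q=6
→ (109, 6).  Check: 109²=11881, 330·6²=11880, difference 1.
(109+6√330)^2 = 23761 + 1308√330

109 6
23761 1308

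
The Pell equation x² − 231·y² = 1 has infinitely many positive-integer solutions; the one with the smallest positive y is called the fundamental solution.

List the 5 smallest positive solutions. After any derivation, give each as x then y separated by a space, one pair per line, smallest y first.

76 5
11551 760
1755676 115515
266851201 17557520
40559626876 2668627525

√231 → a₀=15, period (5,30); ℓ=2 even so k=1
k=0  a_k=15  p_k/q_k = 15/1
k=1  a_k=5  p_k/q_k = 76/5
(x₁, y₁) = (76, 5);  76² − 231·5² = 1 ✓
(76+5√231)^2 = 11551 + 760√231
(76+5√231)^3 = 1755676 + 115515√231
(76+5√231)^4 = 266851201 + 17557520√231
(76+5√231)^5 = 40559626876 + 2668627525√231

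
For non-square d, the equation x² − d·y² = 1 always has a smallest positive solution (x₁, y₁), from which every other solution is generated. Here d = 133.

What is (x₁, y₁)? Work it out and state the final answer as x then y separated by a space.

2588599 224460

d=133: √d = [11; 1,1,7,5,1,…,1,1,22] (ℓ=16, even), read p_15/q_15
i=0: a=11 ⇒ p=11, q=1
i=1: a=1 ⇒ p=12, q=1
…
i=5: a=1 ⇒ p=1061, q=92
i=6: a=1 ⇒ p=1949, q=169
…
i=10: a=1 ⇒ p=18948, q=1643
…
i=12: a=5 ⇒ p=168583, q=14618
…
i=14: a=1 ⇒ p=1378591, q=119539
i=15: a=1 ⇒ p=2588599, q=224460
fundamental: x₁=2588599, y₁=224460  (since 6700844782801 − 133·50382291600 = 1)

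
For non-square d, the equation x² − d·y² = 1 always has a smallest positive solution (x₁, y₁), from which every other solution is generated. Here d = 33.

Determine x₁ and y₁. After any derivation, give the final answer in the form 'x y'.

√33 = [5; 1,2,1,10, …], period ℓ=4 (even) → k=3
k=0  a_k=5  p_k/q_k = 5/1
k=1  a_k=1  p_k/q_k = 6/1
k=2  a_k=2  p_k/q_k = 17/3
k=3  a_k=1  p_k/q_k = 23/4
(x₁, y₁) = (23, 4);  23² − 33·4² = 1 ✓

23 4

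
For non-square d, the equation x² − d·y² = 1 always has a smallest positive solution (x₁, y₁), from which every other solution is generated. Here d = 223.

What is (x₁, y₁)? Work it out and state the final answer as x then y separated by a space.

√223 → a₀=14, period (1,13,1,28); ℓ=4 even so k=3
k=0  a_k=14  p_k/q_k = 14/1
k=1  a_k=1  p_k/q_k = 15/1
k=2  a_k=13  p_k/q_k = 209/14
k=3  a_k=1  p_k/q_k = 224/15
→ (224, 15).  Check: 224²=50176, 223·15²=50175, difference 1.

224 15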